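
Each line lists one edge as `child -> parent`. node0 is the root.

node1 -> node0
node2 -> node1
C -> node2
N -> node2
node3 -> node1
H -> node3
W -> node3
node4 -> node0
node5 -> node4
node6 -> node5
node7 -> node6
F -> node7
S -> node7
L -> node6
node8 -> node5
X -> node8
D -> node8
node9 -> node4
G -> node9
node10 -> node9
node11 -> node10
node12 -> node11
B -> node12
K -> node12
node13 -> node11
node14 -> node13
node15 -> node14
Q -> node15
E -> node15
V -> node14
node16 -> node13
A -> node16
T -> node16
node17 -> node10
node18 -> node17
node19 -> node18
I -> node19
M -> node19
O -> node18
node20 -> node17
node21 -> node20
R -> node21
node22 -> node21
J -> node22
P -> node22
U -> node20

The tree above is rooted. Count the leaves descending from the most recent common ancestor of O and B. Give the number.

The MRCA of O and B is the node subtending (((B,K),(((Q,E),V),(A,T))),(((I,M),O),((R,(J,P)),U))).
That clade contains 14 terminal taxa: A, B, E, I, J, K, M, O, P, Q, R, T, U, V.

14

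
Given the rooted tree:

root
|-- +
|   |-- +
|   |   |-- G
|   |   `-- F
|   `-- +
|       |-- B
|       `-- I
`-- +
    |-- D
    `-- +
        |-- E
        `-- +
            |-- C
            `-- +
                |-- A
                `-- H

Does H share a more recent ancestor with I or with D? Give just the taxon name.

D

The MRCA of H and D subtends (D,(E,(C,(A,H)))) (5 taxa).
The MRCA of H and I is the root, subtending the entire tree (9 taxa).
The first is nested inside the second, so H shares a more recent common ancestor with D.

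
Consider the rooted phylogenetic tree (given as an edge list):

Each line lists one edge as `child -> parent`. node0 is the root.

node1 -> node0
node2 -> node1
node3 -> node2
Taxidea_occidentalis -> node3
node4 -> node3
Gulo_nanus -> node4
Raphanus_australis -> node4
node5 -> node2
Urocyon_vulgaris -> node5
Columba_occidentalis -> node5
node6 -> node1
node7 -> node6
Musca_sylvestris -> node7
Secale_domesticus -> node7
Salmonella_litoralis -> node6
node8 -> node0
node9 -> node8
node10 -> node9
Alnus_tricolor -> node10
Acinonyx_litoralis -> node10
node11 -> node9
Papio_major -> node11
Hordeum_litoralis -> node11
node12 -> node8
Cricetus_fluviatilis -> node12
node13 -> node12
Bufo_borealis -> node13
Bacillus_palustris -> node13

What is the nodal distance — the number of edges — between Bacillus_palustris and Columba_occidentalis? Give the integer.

The MRCA of Bacillus_palustris and Columba_occidentalis is the root of the tree.
From Bacillus_palustris up to that node: 4 branches. From Columba_occidentalis up to the same node: 4 branches. Total: 4 + 4 = 8.

8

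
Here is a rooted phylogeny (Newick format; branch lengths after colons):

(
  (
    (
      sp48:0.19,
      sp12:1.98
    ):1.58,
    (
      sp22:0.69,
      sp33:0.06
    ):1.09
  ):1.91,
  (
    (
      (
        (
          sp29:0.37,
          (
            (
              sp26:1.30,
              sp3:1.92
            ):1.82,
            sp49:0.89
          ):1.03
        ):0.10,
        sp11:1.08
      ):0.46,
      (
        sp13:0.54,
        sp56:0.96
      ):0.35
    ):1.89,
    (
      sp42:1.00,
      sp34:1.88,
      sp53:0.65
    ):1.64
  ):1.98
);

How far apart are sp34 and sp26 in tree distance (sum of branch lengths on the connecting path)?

The path runs sp34 → … → MRCA → … → sp26; the MRCA is the node subtending ((((sp29,((sp26,sp3),sp49)),sp11),(sp13,sp56)),(sp42,sp34,sp53)).
Branch lengths along that path: 1.88 + 1.64 + 1.89 + 0.46 + 0.10 + 1.03 + 1.82 + 1.30 = 10.12.

10.12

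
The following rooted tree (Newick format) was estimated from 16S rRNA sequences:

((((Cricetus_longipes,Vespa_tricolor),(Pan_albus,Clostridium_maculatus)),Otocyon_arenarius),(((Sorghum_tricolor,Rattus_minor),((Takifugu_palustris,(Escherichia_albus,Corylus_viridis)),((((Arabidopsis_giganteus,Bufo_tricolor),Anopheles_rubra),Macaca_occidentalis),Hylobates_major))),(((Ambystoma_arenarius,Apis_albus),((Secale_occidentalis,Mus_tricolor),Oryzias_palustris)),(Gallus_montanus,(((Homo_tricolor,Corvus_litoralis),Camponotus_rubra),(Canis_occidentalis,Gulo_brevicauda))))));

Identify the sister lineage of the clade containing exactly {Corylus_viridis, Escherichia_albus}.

The clade containing exactly {Corylus_viridis, Escherichia_albus} attaches to the tree at the node subtending (Takifugu_palustris,(Escherichia_albus,Corylus_viridis)).
The other lineage descending from that same node — the sister group — is the single tip Takifugu_palustris.

Takifugu_palustris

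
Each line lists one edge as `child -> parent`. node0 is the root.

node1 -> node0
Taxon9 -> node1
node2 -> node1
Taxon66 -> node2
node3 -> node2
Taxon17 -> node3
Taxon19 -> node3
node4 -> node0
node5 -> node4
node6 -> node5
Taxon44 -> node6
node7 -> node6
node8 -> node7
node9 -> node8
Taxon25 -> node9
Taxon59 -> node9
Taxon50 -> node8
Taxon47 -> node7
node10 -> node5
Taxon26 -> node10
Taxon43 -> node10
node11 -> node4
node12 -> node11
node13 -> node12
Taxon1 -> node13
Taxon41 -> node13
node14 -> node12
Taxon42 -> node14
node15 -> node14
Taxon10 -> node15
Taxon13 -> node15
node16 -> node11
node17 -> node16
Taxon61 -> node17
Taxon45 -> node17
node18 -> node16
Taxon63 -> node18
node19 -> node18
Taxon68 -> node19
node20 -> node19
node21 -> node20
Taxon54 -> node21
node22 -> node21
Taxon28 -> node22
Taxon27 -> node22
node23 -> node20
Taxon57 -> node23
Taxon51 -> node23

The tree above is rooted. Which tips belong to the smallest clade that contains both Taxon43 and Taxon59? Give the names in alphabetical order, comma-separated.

Taxon25, Taxon26, Taxon43, Taxon44, Taxon47, Taxon50, Taxon59

Tracing Taxon43: it sits inside (Taxon26,Taxon43).
Tracing Taxon59: it sits inside (Taxon25,Taxon59).
The smallest clade enclosing both is ((Taxon44,(((Taxon25,Taxon59),Taxon50),Taxon47)),(Taxon26,Taxon43)); the answer is its 7 terminal taxa in alphabetical order.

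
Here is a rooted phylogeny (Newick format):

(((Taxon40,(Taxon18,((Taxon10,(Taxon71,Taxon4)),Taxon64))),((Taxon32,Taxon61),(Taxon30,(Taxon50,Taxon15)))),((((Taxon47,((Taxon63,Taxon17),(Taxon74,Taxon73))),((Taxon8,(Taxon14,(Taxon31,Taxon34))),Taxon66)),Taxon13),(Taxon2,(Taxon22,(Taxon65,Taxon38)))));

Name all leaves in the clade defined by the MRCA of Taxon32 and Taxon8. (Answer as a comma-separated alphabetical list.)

Tracing Taxon32: it sits inside (Taxon32,Taxon61).
Tracing Taxon8: it sits inside (Taxon8,(Taxon14,(Taxon31,Taxon34))).
The smallest clade enclosing both is the whole tree (their MRCA is the root), so the answer is all 26 tips in alphabetical order.

Taxon10, Taxon13, Taxon14, Taxon15, Taxon17, Taxon18, Taxon2, Taxon22, Taxon30, Taxon31, Taxon32, Taxon34, Taxon38, Taxon4, Taxon40, Taxon47, Taxon50, Taxon61, Taxon63, Taxon64, Taxon65, Taxon66, Taxon71, Taxon73, Taxon74, Taxon8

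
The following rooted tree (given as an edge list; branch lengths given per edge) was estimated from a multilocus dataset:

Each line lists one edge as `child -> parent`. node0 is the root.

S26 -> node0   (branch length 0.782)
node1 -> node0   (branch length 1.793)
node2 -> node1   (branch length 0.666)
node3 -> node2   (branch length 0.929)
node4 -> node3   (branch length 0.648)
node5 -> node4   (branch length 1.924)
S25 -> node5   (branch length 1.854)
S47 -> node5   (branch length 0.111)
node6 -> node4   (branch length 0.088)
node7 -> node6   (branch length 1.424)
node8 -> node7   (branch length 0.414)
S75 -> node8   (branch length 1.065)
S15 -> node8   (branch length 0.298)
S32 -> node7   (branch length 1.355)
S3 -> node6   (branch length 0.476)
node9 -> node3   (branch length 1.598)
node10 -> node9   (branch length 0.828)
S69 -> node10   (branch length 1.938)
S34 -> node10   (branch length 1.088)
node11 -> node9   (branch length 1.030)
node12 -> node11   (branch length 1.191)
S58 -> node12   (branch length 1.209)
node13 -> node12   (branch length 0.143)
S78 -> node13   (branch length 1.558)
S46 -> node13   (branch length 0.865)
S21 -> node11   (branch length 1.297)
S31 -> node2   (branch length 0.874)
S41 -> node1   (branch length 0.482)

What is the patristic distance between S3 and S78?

6.732

The path runs S3 → … → MRCA → … → S78; the MRCA is the node subtending (((S25,S47),(((S75,S15),S32),S3)),((S69,S34),((S58,(S78,S46)),S21))).
Branch lengths along that path: 0.476 + 0.088 + 0.648 + 1.598 + 1.030 + 1.191 + 0.143 + 1.558 = 6.732.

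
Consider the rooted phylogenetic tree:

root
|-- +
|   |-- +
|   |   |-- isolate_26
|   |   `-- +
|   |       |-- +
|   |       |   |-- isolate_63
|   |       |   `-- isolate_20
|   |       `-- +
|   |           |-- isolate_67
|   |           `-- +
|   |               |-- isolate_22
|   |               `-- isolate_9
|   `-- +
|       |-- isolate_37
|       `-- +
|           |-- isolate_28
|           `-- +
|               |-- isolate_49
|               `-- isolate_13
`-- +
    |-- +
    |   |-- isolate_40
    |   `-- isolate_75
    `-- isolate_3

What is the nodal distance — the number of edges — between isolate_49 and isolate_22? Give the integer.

The MRCA of isolate_49 and isolate_22 is the node subtending ((isolate_26,((isolate_63,isolate_20),(isolate_67,(isolate_22,isolate_9)))),(isolate_37,(isolate_28,(isolate_49,isolate_13)))).
From isolate_49 up to that node: 4 branches. From isolate_22 up to the same node: 5 branches. Total: 4 + 5 = 9.

9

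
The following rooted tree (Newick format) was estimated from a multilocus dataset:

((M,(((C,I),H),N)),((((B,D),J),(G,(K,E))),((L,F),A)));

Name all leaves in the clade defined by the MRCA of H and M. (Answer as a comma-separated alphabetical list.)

Tracing H: it sits inside ((C,I),H).
Tracing M: it sits inside (M,(((C,I),H),N)).
The smallest clade enclosing both is (M,(((C,I),H),N)); the answer is its 5 terminal taxa in alphabetical order.

C, H, I, M, N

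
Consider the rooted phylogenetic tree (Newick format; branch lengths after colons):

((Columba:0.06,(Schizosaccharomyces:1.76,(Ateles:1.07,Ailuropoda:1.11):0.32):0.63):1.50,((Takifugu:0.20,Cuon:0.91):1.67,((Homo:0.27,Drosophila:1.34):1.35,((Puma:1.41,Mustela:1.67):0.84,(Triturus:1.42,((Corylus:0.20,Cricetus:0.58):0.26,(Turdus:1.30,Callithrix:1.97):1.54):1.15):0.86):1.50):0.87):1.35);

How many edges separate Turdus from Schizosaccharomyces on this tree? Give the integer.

The MRCA of Turdus and Schizosaccharomyces is the root of the tree.
From Turdus up to that node: 7 branches. From Schizosaccharomyces up to the same node: 3 branches. Total: 7 + 3 = 10.

10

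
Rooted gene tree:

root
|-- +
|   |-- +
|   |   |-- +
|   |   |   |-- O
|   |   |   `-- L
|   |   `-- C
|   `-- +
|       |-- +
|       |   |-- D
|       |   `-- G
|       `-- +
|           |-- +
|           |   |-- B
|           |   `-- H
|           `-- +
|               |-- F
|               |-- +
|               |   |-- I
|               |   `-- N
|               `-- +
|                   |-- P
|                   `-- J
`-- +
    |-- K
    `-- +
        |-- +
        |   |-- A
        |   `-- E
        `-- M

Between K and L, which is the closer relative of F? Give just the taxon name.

L

The MRCA of F and L subtends (((O,L),C),((D,G),((B,H),(F,(I,N),(P,J))))) (12 taxa).
The MRCA of F and K is the root, subtending the entire tree (16 taxa).
The first is nested inside the second, so F shares a more recent common ancestor with L.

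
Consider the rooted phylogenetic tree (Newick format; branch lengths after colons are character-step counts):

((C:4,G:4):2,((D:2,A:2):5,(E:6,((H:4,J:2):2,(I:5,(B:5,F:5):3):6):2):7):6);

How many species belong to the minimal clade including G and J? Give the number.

The MRCA of G and J is the root, so the clade is the entire tree.
That clade contains 10 terminal taxa: A, B, C, D, E, F, G, H, I, J.

10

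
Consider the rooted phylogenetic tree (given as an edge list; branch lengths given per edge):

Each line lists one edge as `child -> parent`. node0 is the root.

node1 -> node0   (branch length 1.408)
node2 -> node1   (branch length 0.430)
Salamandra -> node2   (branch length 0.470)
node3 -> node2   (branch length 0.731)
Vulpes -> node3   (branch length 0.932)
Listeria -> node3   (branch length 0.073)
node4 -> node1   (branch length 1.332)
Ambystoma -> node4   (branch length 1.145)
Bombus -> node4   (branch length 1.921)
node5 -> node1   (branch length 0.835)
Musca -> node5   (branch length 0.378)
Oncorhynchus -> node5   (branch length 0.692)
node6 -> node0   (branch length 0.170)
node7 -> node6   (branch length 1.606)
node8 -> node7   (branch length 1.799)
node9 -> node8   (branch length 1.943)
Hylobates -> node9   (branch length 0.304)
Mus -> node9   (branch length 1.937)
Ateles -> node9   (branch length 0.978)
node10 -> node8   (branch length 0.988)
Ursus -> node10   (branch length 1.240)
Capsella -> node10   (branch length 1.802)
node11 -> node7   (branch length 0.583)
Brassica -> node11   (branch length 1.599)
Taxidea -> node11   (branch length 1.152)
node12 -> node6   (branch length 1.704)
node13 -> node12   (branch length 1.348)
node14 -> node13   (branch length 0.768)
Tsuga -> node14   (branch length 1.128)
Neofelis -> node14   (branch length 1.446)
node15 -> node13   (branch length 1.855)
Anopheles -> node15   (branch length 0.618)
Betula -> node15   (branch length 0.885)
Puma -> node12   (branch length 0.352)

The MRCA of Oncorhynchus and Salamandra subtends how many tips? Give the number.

7

The MRCA of Oncorhynchus and Salamandra is the node subtending ((Salamandra,(Vulpes,Listeria)),(Ambystoma,Bombus),(Musca,Oncorhynchus)).
That clade contains 7 terminal taxa: Ambystoma, Bombus, Listeria, Musca, Oncorhynchus, Salamandra, Vulpes.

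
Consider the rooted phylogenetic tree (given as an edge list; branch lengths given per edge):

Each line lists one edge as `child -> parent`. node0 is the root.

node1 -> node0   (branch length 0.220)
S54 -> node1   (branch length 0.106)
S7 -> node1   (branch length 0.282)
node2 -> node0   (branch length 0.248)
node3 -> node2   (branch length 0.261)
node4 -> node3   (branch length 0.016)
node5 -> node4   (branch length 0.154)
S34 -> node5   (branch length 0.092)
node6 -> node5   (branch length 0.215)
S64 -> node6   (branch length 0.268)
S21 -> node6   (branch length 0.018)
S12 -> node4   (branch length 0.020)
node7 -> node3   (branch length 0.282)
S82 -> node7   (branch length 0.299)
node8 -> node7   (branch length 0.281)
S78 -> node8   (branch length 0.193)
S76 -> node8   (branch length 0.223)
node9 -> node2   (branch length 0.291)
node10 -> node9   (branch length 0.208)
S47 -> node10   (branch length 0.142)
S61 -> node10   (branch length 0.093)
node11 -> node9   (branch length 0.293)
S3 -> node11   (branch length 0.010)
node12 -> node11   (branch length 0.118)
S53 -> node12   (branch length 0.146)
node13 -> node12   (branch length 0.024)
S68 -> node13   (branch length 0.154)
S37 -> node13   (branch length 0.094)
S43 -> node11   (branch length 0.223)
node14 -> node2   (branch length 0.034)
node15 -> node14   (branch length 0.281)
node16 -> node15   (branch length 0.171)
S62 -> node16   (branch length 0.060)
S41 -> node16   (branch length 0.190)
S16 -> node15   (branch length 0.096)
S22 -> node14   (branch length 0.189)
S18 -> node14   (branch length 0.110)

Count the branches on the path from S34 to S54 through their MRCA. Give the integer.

The MRCA of S34 and S54 is the root of the tree.
From S34 up to that node: 5 branches. From S54 up to the same node: 2 branches. Total: 5 + 2 = 7.

7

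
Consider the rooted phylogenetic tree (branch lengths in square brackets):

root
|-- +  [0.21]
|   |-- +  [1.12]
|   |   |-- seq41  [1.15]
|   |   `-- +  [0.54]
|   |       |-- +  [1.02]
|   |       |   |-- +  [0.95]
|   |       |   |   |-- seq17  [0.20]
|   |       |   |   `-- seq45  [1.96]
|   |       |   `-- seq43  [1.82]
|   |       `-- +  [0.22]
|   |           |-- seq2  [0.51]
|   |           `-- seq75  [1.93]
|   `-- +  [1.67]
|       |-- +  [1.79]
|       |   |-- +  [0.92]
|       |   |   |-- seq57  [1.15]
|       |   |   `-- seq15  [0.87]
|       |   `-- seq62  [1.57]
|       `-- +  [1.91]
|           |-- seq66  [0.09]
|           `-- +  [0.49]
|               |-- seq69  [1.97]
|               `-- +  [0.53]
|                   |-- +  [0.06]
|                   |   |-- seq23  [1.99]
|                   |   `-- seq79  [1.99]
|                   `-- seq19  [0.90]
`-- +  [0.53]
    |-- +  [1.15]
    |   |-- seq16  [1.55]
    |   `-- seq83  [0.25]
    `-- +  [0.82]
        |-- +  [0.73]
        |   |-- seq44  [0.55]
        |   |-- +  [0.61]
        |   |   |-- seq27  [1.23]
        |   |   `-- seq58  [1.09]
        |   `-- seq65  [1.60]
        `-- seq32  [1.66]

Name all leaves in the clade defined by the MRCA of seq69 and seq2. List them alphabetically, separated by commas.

Tracing seq69: it sits inside (seq69,((seq23,seq79),seq19)).
Tracing seq2: it sits inside (seq2,seq75).
The smallest clade enclosing both is ((seq41,(((seq17,seq45),seq43),(seq2,seq75))),(((seq57,seq15),seq62),(seq66,(seq69,((seq23,seq79),seq19))))); the answer is its 14 terminal taxa in alphabetical order.

seq15, seq17, seq19, seq2, seq23, seq41, seq43, seq45, seq57, seq62, seq66, seq69, seq75, seq79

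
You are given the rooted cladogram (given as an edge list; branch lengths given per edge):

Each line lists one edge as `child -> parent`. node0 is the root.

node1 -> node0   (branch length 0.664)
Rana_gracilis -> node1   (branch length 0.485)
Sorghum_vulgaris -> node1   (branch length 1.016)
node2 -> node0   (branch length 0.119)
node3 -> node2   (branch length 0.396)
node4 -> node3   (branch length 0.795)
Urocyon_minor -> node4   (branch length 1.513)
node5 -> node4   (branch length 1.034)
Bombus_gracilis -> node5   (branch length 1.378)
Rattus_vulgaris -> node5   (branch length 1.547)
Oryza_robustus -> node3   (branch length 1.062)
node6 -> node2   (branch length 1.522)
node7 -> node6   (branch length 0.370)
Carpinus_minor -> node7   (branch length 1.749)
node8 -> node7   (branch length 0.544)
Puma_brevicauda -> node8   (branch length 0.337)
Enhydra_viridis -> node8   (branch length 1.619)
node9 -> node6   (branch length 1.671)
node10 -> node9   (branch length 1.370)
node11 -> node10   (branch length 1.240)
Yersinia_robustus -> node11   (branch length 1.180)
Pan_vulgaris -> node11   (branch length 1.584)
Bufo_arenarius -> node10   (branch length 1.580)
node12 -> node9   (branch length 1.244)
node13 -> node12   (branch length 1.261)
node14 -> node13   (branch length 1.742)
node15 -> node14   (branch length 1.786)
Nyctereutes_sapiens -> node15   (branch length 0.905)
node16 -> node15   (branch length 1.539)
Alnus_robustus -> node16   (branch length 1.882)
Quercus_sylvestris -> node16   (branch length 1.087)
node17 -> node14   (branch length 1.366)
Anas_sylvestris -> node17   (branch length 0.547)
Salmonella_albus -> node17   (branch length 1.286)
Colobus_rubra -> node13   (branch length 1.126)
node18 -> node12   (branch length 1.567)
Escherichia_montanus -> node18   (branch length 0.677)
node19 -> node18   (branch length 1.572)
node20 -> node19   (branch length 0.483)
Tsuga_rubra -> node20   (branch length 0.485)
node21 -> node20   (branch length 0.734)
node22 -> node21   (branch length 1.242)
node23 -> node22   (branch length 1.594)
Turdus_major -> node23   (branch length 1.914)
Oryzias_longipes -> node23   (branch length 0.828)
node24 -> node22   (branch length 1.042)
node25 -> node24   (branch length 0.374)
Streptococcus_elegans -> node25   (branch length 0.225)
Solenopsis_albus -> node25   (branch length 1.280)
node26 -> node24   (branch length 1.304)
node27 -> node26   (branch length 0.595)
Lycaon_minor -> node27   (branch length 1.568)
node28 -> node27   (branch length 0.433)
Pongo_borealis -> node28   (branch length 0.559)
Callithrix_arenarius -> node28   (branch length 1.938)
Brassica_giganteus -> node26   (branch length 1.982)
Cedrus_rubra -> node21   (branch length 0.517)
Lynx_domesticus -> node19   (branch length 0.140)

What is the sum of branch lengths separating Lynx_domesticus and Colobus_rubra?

5.666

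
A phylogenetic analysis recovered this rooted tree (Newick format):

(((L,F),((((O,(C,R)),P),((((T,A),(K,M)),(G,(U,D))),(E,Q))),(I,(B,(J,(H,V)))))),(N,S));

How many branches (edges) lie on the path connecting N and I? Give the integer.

6

The MRCA of N and I is the root of the tree.
From N up to that node: 2 branches. From I up to the same node: 4 branches. Total: 2 + 4 = 6.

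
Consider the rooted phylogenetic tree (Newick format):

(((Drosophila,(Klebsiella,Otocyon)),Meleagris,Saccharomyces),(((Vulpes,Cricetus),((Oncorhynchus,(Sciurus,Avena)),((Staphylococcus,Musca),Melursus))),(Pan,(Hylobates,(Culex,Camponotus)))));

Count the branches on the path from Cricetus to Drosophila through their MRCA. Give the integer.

7

The MRCA of Cricetus and Drosophila is the root of the tree.
From Cricetus up to that node: 4 branches. From Drosophila up to the same node: 3 branches. Total: 4 + 3 = 7.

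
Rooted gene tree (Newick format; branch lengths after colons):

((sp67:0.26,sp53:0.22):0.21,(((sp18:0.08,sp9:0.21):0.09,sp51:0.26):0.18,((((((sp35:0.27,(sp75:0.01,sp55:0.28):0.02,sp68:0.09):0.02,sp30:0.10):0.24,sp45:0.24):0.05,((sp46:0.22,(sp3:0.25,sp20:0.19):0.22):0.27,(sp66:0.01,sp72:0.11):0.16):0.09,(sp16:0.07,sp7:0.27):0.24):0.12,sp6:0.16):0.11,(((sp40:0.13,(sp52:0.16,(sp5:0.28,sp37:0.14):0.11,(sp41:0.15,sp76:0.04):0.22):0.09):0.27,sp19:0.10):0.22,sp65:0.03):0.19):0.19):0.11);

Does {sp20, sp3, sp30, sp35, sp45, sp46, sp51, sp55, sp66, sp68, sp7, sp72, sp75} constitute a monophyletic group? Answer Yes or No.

No

The MRCA of the listed taxa subtends (((sp18,sp9),sp51),((((((sp35,(sp75,sp55),sp68),sp30),sp45),((sp46,(sp3,sp20)),(sp66,sp72)),(sp16,sp7)),sp6),(((sp40,(sp52,(sp5,sp37),(sp41,sp76))),sp19),sp65))).
That clade also contains sp16, sp18, sp19, sp37, sp40, sp41, sp5, sp52, sp6, sp65, sp76, sp9, which are not in the proposed group, so the group is not monophyletic.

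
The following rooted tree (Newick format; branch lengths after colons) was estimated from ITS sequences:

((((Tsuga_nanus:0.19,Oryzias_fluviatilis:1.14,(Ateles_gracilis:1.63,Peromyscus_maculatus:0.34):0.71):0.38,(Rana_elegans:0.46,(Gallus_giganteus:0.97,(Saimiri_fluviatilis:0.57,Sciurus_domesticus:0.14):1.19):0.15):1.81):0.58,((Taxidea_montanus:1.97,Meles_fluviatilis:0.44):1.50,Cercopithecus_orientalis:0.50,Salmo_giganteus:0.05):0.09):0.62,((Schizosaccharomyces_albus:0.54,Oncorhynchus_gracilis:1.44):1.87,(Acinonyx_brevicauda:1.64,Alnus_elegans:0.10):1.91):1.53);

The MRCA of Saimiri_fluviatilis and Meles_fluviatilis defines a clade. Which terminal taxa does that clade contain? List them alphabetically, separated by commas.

Tracing Saimiri_fluviatilis: it sits inside (Saimiri_fluviatilis,Sciurus_domesticus).
Tracing Meles_fluviatilis: it sits inside (Taxidea_montanus,Meles_fluviatilis).
The smallest clade enclosing both is (((Tsuga_nanus,Oryzias_fluviatilis,(Ateles_gracilis,Peromyscus_maculatus)),(Rana_elegans,(Gallus_giganteus,(Saimiri_fluviatilis,Sciurus_domesticus)))),((Taxidea_montanus,Meles_fluviatilis),Cercopithecus_orientalis,Salmo_giganteus)); the answer is its 12 terminal taxa in alphabetical order.

Ateles_gracilis, Cercopithecus_orientalis, Gallus_giganteus, Meles_fluviatilis, Oryzias_fluviatilis, Peromyscus_maculatus, Rana_elegans, Saimiri_fluviatilis, Salmo_giganteus, Sciurus_domesticus, Taxidea_montanus, Tsuga_nanus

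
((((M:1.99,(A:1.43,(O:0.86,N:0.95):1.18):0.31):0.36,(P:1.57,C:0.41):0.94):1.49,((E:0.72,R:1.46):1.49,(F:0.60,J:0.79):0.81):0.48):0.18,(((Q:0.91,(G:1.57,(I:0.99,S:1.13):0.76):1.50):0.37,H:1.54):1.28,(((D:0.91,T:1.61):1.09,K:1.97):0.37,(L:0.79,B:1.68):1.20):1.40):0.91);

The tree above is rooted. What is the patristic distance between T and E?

The path runs T → … → MRCA → … → E; the MRCA is the root of the tree.
Branch lengths along that path: 1.61 + 1.09 + 0.37 + 1.40 + 0.91 + 0.18 + 0.48 + 1.49 + 0.72 = 8.25.

8.25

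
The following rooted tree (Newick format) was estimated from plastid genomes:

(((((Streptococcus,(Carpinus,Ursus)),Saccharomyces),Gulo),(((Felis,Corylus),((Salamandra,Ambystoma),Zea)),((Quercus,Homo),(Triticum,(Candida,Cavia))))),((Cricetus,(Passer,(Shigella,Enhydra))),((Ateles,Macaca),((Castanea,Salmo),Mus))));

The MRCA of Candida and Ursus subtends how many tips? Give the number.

The MRCA of Candida and Ursus is the node subtending ((((Streptococcus,(Carpinus,Ursus)),Saccharomyces),Gulo),(((Felis,Corylus),((Salamandra,Ambystoma),Zea)),((Quercus,Homo),(Triticum,(Candida,Cavia))))).
That clade contains 15 terminal taxa: Ambystoma, Candida, Carpinus, Cavia, Corylus, Felis, Gulo, Homo, Quercus, Saccharomyces, Salamandra, Streptococcus, Triticum, Ursus, Zea.

15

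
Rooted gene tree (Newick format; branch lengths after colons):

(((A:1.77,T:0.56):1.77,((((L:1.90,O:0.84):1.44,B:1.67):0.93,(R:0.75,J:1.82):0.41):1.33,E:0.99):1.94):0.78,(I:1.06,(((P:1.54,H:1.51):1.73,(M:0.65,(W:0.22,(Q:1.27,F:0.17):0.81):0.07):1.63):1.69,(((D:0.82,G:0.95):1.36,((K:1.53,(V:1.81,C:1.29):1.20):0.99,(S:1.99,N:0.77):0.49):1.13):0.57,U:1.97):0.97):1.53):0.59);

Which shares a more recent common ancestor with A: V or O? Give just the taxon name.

The MRCA of A and O subtends ((A,T),((((L,O),B),(R,J)),E)) (8 taxa).
The MRCA of A and V is the root, subtending the entire tree (23 taxa).
The first is nested inside the second, so A shares a more recent common ancestor with O.

O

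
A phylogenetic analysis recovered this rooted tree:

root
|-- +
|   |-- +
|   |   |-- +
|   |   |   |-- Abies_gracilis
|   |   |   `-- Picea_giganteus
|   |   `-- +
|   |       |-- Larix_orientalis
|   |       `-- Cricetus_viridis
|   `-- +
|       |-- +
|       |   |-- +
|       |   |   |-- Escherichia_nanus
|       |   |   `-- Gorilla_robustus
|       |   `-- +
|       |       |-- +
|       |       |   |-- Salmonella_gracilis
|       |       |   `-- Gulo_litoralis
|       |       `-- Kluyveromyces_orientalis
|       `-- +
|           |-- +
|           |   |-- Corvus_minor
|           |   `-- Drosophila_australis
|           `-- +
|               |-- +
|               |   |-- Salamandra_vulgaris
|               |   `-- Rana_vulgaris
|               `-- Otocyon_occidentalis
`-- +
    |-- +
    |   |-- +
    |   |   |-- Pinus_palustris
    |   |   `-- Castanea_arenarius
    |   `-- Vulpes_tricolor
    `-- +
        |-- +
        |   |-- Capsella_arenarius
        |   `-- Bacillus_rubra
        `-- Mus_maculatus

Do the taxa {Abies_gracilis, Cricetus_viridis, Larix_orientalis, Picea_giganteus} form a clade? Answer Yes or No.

Yes

The most recent common ancestor of these taxa subtends ((Abies_gracilis,Picea_giganteus),(Larix_orientalis,Cricetus_viridis)).
That clade has exactly 4 tips — every listed taxon and nothing else — so the group is monophyletic.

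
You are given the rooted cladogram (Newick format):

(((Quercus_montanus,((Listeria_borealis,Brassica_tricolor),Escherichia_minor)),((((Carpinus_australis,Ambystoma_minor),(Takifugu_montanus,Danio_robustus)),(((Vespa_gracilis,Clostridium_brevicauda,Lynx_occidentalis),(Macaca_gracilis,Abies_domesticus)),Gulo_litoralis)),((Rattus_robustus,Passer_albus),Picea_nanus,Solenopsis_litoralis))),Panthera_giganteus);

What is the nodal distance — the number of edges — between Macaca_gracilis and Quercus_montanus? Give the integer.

8

The MRCA of Macaca_gracilis and Quercus_montanus is the node subtending ((Quercus_montanus,((Listeria_borealis,Brassica_tricolor),Escherichia_minor)),((((Carpinus_australis,Ambystoma_minor),(Takifugu_montanus,Danio_robustus)),(((Vespa_gracilis,Clostridium_brevicauda,Lynx_occidentalis),(Macaca_gracilis,Abies_domesticus)),Gulo_litoralis)),((Rattus_robustus,Passer_albus),Picea_nanus,Solenopsis_litoralis))).
From Macaca_gracilis up to that node: 6 branches. From Quercus_montanus up to the same node: 2 branches. Total: 6 + 2 = 8.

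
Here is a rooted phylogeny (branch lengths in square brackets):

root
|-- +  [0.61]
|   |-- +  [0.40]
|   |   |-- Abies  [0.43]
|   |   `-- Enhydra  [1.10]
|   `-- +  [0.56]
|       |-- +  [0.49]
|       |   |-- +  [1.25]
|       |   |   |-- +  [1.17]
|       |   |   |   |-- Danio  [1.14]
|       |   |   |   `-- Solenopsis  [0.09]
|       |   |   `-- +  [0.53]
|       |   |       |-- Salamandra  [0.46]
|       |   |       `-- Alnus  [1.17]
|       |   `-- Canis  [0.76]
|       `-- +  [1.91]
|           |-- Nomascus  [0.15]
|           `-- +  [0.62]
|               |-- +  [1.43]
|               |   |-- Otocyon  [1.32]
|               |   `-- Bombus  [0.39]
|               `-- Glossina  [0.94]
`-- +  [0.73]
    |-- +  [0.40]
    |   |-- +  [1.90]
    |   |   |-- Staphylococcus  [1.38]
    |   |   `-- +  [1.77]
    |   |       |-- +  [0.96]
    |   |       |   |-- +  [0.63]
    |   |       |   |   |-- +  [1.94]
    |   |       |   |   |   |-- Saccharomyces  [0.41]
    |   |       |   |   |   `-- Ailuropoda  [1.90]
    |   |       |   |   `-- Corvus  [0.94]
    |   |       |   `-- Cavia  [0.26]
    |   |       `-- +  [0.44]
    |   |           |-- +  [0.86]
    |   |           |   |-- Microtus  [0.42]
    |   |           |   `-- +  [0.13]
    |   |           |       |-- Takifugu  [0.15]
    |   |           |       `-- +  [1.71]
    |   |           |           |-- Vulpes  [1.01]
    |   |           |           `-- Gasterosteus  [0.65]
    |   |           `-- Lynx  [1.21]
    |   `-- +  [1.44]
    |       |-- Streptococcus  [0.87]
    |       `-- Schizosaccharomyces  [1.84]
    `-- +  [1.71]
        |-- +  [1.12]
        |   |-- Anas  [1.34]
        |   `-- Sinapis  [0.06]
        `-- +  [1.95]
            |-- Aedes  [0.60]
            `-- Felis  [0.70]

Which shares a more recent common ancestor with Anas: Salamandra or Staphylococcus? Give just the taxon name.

Staphylococcus

The MRCA of Anas and Staphylococcus subtends (((Staphylococcus,((((Saccharomyces,Ailuropoda),Corvus),Cavia),((Microtus,(Takifugu,(Vulpes,Gasterosteus))),Lynx))),(Streptococcus,Schizosaccharomyces)),((Anas,Sinapis),(Aedes,Felis))) (16 taxa).
The MRCA of Anas and Salamandra is the root, subtending the entire tree (27 taxa).
The first is nested inside the second, so Anas shares a more recent common ancestor with Staphylococcus.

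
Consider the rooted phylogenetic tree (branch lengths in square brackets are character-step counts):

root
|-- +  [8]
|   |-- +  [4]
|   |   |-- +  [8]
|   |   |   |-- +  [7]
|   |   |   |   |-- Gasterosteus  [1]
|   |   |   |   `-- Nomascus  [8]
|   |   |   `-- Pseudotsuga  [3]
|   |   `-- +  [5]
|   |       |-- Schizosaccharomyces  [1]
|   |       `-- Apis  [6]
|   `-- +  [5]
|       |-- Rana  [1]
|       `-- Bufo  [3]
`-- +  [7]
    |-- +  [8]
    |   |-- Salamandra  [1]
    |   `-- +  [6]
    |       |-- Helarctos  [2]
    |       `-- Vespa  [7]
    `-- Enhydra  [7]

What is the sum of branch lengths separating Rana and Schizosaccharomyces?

The path runs Rana → … → MRCA → … → Schizosaccharomyces; the MRCA is the node subtending ((((Gasterosteus,Nomascus),Pseudotsuga),(Schizosaccharomyces,Apis)),(Rana,Bufo)).
Branch lengths along that path: 1 + 5 + 4 + 5 + 1 = 16.

16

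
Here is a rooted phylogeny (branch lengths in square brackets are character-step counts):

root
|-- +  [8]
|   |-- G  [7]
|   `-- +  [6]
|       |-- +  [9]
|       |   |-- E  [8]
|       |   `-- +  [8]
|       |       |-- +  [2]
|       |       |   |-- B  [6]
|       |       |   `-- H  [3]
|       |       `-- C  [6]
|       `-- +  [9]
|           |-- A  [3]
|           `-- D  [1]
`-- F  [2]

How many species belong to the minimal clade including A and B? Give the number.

The MRCA of A and B is the node subtending ((E,((B,H),C)),(A,D)).
That clade contains 6 terminal taxa: A, B, C, D, E, H.

6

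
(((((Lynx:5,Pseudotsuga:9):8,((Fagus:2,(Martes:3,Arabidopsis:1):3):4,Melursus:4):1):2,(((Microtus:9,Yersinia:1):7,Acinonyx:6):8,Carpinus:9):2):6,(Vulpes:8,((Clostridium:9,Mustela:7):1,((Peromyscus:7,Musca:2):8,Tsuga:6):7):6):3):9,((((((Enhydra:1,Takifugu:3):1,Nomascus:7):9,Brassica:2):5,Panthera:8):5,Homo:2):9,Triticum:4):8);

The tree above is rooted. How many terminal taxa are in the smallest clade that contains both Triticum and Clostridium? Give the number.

23

The MRCA of Triticum and Clostridium is the root, so the clade is the entire tree.
That clade contains 23 terminal taxa: Acinonyx, Arabidopsis, Brassica, Carpinus, Clostridium, Enhydra, Fagus, Homo, Lynx, Martes, Melursus, Microtus, Musca, Mustela, Nomascus, Panthera, Peromyscus, Pseudotsuga, Takifugu, Triticum, Tsuga, Vulpes, Yersinia.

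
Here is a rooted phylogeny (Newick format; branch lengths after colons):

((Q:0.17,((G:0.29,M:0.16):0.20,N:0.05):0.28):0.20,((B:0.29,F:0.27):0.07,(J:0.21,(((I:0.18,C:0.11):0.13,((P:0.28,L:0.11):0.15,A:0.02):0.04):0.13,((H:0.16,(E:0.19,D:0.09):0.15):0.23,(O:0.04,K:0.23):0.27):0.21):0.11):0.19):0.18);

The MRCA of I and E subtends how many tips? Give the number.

10

The MRCA of I and E is the node subtending (((I,C),((P,L),A)),((H,(E,D)),(O,K))).
That clade contains 10 terminal taxa: A, C, D, E, H, I, K, L, O, P.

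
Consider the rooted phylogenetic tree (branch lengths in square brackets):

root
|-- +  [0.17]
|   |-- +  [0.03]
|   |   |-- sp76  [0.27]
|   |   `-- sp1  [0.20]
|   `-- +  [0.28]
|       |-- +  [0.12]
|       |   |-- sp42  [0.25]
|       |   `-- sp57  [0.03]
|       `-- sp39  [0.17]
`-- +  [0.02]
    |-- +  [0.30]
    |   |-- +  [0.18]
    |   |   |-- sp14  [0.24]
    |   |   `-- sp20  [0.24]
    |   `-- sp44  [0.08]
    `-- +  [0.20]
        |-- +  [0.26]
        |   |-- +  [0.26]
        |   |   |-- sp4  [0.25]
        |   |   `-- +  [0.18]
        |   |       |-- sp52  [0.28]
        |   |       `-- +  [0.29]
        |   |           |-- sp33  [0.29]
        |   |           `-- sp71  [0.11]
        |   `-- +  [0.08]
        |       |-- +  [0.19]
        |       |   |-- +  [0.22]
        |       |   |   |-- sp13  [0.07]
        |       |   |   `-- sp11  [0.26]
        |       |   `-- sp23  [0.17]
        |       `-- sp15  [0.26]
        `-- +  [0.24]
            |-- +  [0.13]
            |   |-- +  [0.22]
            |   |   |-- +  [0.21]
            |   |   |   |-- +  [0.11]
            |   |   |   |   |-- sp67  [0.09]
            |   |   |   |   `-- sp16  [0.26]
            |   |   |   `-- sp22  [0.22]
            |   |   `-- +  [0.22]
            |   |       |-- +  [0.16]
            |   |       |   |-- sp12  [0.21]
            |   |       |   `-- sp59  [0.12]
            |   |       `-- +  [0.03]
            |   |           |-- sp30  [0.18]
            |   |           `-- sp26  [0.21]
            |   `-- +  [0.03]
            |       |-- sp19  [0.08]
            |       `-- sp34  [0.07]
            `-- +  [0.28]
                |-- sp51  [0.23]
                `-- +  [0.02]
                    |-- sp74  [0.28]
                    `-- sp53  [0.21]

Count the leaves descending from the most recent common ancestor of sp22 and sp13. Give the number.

20

The MRCA of sp22 and sp13 is the node subtending (((sp4,(sp52,(sp33,sp71))),(((sp13,sp11),sp23),sp15)),(((((sp67,sp16),sp22),((sp12,sp59),(sp30,sp26))),(sp19,sp34)),(sp51,(sp74,sp53)))).
That clade contains 20 terminal taxa: sp11, sp12, sp13, sp15, sp16, sp19, sp22, sp23, sp26, sp30, sp33, sp34, sp4, sp51, sp52, sp53, sp59, sp67, sp71, sp74.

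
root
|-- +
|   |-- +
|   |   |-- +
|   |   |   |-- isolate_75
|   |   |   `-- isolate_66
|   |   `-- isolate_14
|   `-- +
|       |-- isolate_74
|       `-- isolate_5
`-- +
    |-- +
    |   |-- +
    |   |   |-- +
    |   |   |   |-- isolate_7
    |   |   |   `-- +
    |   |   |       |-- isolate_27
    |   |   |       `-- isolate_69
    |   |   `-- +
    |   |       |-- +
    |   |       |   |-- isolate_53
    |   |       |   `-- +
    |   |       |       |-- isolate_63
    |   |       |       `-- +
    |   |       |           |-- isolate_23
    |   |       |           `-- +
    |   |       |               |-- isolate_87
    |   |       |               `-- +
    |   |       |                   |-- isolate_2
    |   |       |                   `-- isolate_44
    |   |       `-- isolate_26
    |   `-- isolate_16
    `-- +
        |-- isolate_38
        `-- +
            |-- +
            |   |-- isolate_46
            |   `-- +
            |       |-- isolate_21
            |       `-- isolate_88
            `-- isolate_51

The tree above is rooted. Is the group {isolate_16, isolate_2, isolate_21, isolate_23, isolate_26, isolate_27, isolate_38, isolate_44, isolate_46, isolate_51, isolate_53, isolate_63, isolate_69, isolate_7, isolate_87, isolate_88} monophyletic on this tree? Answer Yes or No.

Yes

The most recent common ancestor of these taxa subtends ((((isolate_7,(isolate_27,isolate_69)),((isolate_53,(isolate_63,(isolate_23,(isolate_87,(isolate_2,isolate_44))))),isolate_26)),isolate_16),(isolate_38,((isolate_46,(isolate_21,isolate_88)),isolate_51))).
That clade has exactly 16 tips — every listed taxon and nothing else — so the group is monophyletic.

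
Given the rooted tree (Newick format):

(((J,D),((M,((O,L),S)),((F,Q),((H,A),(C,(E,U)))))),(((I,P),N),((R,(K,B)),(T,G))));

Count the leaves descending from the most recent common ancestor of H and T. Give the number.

21

The MRCA of H and T is the root, so the clade is the entire tree.
That clade contains 21 terminal taxa: A, B, C, D, E, F, G, H, I, J, K, L, M, N, O, P, Q, R, S, T, U.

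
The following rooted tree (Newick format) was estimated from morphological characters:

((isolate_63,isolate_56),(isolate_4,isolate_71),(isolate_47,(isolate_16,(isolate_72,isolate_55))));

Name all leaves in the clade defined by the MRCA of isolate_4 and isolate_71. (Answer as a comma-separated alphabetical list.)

isolate_4, isolate_71

Tracing isolate_4: it sits inside (isolate_4,isolate_71).
Tracing isolate_71: it sits inside (isolate_4,isolate_71).
The smallest clade enclosing both is (isolate_4,isolate_71); the answer is its 2 terminal taxa in alphabetical order.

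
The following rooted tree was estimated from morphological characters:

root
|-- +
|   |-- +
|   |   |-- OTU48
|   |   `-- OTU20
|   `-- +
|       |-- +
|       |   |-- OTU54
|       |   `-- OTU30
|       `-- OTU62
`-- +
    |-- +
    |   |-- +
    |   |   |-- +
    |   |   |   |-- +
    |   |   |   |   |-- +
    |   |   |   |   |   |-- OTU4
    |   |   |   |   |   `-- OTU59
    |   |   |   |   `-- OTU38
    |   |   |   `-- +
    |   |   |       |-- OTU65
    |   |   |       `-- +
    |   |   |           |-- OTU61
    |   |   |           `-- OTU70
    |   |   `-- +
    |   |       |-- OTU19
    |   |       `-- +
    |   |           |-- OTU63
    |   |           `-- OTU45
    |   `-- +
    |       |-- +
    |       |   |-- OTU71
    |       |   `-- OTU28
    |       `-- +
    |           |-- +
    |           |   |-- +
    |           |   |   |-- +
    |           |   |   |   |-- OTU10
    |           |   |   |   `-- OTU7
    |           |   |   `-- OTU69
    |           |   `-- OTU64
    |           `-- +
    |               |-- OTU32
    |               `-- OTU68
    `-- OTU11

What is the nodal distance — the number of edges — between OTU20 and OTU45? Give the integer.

9

The MRCA of OTU20 and OTU45 is the root of the tree.
From OTU20 up to that node: 3 branches. From OTU45 up to the same node: 6 branches. Total: 3 + 6 = 9.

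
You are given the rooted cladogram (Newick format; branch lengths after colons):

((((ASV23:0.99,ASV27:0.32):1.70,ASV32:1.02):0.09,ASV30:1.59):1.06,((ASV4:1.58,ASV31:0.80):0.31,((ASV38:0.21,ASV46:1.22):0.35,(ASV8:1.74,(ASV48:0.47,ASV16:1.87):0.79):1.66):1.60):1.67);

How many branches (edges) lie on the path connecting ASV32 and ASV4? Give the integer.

6

The MRCA of ASV32 and ASV4 is the root of the tree.
From ASV32 up to that node: 3 branches. From ASV4 up to the same node: 3 branches. Total: 3 + 3 = 6.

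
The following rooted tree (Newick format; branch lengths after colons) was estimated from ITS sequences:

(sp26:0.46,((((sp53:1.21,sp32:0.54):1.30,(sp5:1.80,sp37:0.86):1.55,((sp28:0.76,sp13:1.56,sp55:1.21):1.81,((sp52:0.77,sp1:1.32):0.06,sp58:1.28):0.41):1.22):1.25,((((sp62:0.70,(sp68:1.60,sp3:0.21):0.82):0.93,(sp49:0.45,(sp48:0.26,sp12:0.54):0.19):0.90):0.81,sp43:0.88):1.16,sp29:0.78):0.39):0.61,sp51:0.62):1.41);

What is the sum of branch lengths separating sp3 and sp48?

The path runs sp3 → … → MRCA → … → sp48; the MRCA is the node subtending ((sp62,(sp68,sp3)),(sp49,(sp48,sp12))).
Branch lengths along that path: 0.21 + 0.82 + 0.93 + 0.90 + 0.19 + 0.26 = 3.31.

3.31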